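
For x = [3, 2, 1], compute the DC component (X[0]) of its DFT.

X[0] = Σ(n=0 to 2) x[n] · ω_3^0 = Σ x[n]
= (3) + (2) + (1)

X[0] = 6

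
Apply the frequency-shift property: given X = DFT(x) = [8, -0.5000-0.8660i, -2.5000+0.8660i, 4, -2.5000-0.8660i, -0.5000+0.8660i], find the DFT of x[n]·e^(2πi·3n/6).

Modulation property: DFT(ω_6^(-3n)·x[n]) = X[(k-3) mod 6], so circularly shift X by 3 positions.

X[k-3] = [4, -2.5000-0.8660i, -0.5000+0.8660i, 8, -0.5000-0.8660i, -2.5000+0.8660i]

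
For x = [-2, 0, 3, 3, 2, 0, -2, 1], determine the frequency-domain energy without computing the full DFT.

Parseval: Σ|x[n]|² = (1/N)Σ|X[k]|², so Σ|X[k]|² = N·Σ|x[n]|² = 8·31.0000

Σ|X[k]|² = N·Σ|x[n]|² = 8·31.0000 = 248.0000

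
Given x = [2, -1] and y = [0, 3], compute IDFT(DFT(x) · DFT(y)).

(x ⊛ y)[n] = Σ(m=0 to 1) x[m] · y[(n-m) mod 2]

Computing each output sample:
(x ⊛ y)[0] = -3
(x ⊛ y)[1] = 6

x ⊛ y = [-3, 6]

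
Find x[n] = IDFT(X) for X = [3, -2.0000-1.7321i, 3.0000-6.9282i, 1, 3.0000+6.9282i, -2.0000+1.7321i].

x[n] = (1/6) Σ(k=0 to 5) X[k] · e^(2πikn/6)

Computing each x[n]:
x[0] = 1
x[1] = 2
x[2] = -1
x[3] = 2
x[4] = 2
x[5] = -3

x = [1, 2, -1, 2, 2, -3]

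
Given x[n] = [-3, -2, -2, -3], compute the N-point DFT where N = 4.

X[k] = Σ(n=0 to 3) x[n] · ω_4^(nk)
where ω_4 = e^(-2πi/4)

Computing each X[k]:
X[0] = -10
X[1] = -1-1i
X[2] = 0
X[3] = -1+1i

X = [-10, -1-1i, 0, -1+1i]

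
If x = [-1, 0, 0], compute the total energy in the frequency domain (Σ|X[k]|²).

Parseval: Σ|x[n]|² = (1/N)Σ|X[k]|², so Σ|X[k]|² = N·Σ|x[n]|² = 3·1.0000

Σ|X[k]|² = N·Σ|x[n]|² = 3·1.0000 = 3.0000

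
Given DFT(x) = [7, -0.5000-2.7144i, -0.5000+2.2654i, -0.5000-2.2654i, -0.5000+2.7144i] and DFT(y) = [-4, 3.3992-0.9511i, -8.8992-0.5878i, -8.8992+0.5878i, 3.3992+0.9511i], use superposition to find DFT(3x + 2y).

By linearity: DFT(3x + 2y) = 3·DFT(x) + 2·DFT(y)
= 3·[7, -0.5000-2.7144i, -0.5000+2.2654i, -0.5000-2.2654i, -0.5000+2.7144i] + 2·[-4, 3.3992-0.9511i, -8.8992-0.5878i, -8.8992+0.5878i, 3.3992+0.9511i]

Computing element-wise:
Z[0] = 3·(7) + 2·(-4) = 13
Z[1] = 3·(-0.5000-2.7144i) + 2·(3.3992-0.9511i) = 5.2984-10.0454i
Z[2] = 3·(-0.5000+2.2654i) + 2·(-8.8992-0.5878i) = -19.2984+5.6206i
Z[3] = 3·(-0.5000-2.2654i) + 2·(-8.8992+0.5878i) = -19.2984-5.6206i
Z[4] = 3·(-0.5000+2.7144i) + 2·(3.3992+0.9511i) = 5.2984+10.0454i

DFT(3x + 2y) = 3·X + 2·Y = [13, 5.2984-10.0454i, -19.2984+5.6206i, -19.2984-5.6206i, 5.2984+10.0454i]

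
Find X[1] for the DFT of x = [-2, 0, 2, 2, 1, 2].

X[1] = Σ(n=0 to 5) x[n] · ω_6^(1n) where ω_6 = e^(-2πi/6)
= (-2)·ω_6^0 + (0)·ω_6^1 + (2)·ω_6^2 + (2)·ω_6^3 + (1)·ω_6^4 + (2)·ω_6^5

X[1] = -4.5000+0.8660i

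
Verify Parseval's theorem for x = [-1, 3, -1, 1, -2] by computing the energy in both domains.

Time domain:
Σ|x[n]|² = |-1|² + |3|² + |-1|² + |1|² + |-2|² = 16.0000

Frequency domain:
(1/5)Σ|X[k]|² = (1/5)(|0|² + |-0.6910-3.5797i|² + |-1.8090-4.8410i|² + |-1.8090+4.8410i|² + |-0.6910+3.5797i|²) = (1/5)·80.0000 = 16.0000

Both sides agree, confirming Parseval's theorem.

Σ|x[n]|² = (1/N)Σ|X[k]|² = 16.0000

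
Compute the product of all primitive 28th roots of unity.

The primitive 28th roots of unity are ω_28^k for k coprime to 28: k ∈ {1, 3, 5, 9, 11, 13, 15, 17, 19, 23, 25, 27}
Their product equals the constant term of the cyclotomic polynomial Φ_28(x) up to sign.
For n ≥ 3, the product of all primitive nth roots of unity is 1. (For n=1 it is 1; for n=2 it is -1.)

1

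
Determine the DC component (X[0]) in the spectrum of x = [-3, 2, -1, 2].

X[0] = Σ(n=0 to 3) x[n] · ω_4^0 = Σ x[n]
= (-3) + (2) + (-1) + (2)

X[0] = 0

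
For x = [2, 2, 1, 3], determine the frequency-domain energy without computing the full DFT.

Parseval: Σ|x[n]|² = (1/N)Σ|X[k]|², so Σ|X[k]|² = N·Σ|x[n]|² = 4·18.0000

Σ|X[k]|² = N·Σ|x[n]|² = 4·18.0000 = 72.0000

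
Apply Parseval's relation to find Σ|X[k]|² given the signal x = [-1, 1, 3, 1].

Parseval: Σ|x[n]|² = (1/N)Σ|X[k]|², so Σ|X[k]|² = N·Σ|x[n]|² = 4·12.0000

Σ|X[k]|² = N·Σ|x[n]|² = 4·12.0000 = 48.0000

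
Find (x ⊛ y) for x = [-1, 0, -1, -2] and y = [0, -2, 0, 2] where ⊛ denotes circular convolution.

(x ⊛ y)[n] = Σ(m=0 to 3) x[m] · y[(n-m) mod 4]

Computing each output sample:
(x ⊛ y)[0] = 4
(x ⊛ y)[1] = 0
(x ⊛ y)[2] = -4
(x ⊛ y)[3] = 0

x ⊛ y = [4, 0, -4, 0]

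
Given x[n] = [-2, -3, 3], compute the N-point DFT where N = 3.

X[k] = Σ(n=0 to 2) x[n] · ω_3^(nk)
where ω_3 = e^(-2πi/3)

Computing each X[k]:
X[0] = -2
X[1] = -2.0000+5.1962i
X[2] = -2.0000-5.1962i

X = [-2, -2.0000+5.1962i, -2.0000-5.1962i]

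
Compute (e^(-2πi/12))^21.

Since ω_12^12 = 1, powers reduce modulo 12.
21 mod 12 = 9
So ω_12^21 = ω_12^9 = e^(-2πi·9/12)

ω_12^21 = ω_12^9 = 1i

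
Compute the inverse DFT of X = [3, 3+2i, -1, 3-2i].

x[n] = (1/4) Σ(k=0 to 3) X[k] · e^(2πikn/4)

Computing each x[n]:
x[0] = 2
x[1] = 0
x[2] = -1
x[3] = 2

x = [2, 0, -1, 2]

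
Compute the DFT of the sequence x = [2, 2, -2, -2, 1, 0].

X[k] = Σ(n=0 to 5) x[n] · ω_6^(nk)
where ω_6 = e^(-2πi/6)

Computing each X[k]:
X[0] = 1
X[1] = 5.5000+0.8660i
X[2] = -0.5000-4.3301i
X[3] = 1
X[4] = -0.5000+4.3301i
X[5] = 5.5000-0.8660i

X = [1, 5.5000+0.8660i, -0.5000-4.3301i, 1, -0.5000+4.3301i, 5.5000-0.8660i]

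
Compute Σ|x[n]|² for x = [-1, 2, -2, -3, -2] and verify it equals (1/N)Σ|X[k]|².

Time domain:
Σ|x[n]|² = |-1|² + |2|² + |-2|² + |-3|² + |-2|² = 22.0000

Frequency domain:
(1/5)Σ|X[k]|² = (1/5)(|-6|² + |3.0451-4.3920i|² + |-2.5451-1.4001i|² + |-2.5451+1.4001i|² + |3.0451+4.3920i|²) = (1/5)·110.0000 = 22.0000

Both sides agree, confirming Parseval's theorem.

Σ|x[n]|² = (1/N)Σ|X[k]|² = 22.0000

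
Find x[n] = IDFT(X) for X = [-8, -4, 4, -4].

x[n] = (1/4) Σ(k=0 to 3) X[k] · e^(2πikn/4)

Computing each x[n]:
x[0] = -3
x[1] = -3
x[2] = 1
x[3] = -3

x = [-3, -3, 1, -3]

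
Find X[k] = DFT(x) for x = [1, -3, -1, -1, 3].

X[k] = Σ(n=0 to 4) x[n] · ω_5^(nk)
where ω_5 = e^(-2πi/5)

Computing each X[k]:
X[0] = -1
X[1] = 2.6180+5.7063i
X[2] = 0.3820+3.5267i
X[3] = 0.3820-3.5267i
X[4] = 2.6180-5.7063i

X = [-1, 2.6180+5.7063i, 0.3820+3.5267i, 0.3820-3.5267i, 2.6180-5.7063i]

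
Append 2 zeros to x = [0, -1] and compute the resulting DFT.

Original 2-point DFT: [-1, 1]
Zero-padded 4-point DFT provides frequency interpolation.

DFT_4([x, 0, ...]) = [-1, 1i, 1, -1i]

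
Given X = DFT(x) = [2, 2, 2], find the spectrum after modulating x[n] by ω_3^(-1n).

Modulation property: DFT(ω_3^(-1n)·x[n]) = X[(k-1) mod 3], so circularly shift X by 1 positions.

X[k-1] = [2, 2, 2]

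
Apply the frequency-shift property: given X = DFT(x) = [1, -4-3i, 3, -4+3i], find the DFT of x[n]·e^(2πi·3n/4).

Modulation property: DFT(ω_4^(-3n)·x[n]) = X[(k-3) mod 4], so circularly shift X by 3 positions.

X[k-3] = [-4-3i, 3, -4+3i, 1]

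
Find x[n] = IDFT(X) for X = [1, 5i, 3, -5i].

x[n] = (1/4) Σ(k=0 to 3) X[k] · e^(2πikn/4)

Computing each x[n]:
x[0] = 1
x[1] = -3
x[2] = 1
x[3] = 2

x = [1, -3, 1, 2]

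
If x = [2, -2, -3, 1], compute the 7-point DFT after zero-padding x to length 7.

Original 4-point DFT: [-2, 5+3i, 0, 5-3i]
Zero-padded 7-point DFT provides frequency interpolation.

DFT_7([x, 0, ...]) = [-2, 0.5196+4.0546i, 5.7714+1.4300i, 1.7089-2.4527i, 1.7089+2.4527i, 5.7714-1.4300i, 0.5196-4.0546i]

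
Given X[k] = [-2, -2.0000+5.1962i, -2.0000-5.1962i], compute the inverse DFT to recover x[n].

x[n] = (1/3) Σ(k=0 to 2) X[k] · e^(2πikn/3)

Computing each x[n]:
x[0] = -2
x[1] = -3
x[2] = 3

x = [-2, -3, 3]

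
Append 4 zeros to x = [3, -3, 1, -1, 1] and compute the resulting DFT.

Original 5-point DFT: [1, 2.3820+2.6287i, 4.6180+4.2533i, 4.6180-4.2533i, 2.3820-2.6287i]
Zero-padded 9-point DFT provides frequency interpolation.

DFT_9([x, 0, ...]) = [1, 0.4358+1.4676i, 2.8054+2.3892i, 2.5000+2.5981i, 7.2588+3.5197i, 7.2588-3.5197i, 2.5000-2.5981i, 2.8054-2.3892i, 0.4358-1.4676i]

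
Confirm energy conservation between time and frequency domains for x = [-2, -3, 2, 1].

Time domain:
Σ|x[n]|² = |-2|² + |-3|² + |2|² + |1|² = 18.0000

Frequency domain:
(1/4)Σ|X[k]|² = (1/4)(|-2|² + |-4+4i|² + |2|² + |-4-4i|²) = (1/4)·72.0000 = 18.0000

Both sides agree, confirming Parseval's theorem.

Σ|x[n]|² = (1/N)Σ|X[k]|² = 18.0000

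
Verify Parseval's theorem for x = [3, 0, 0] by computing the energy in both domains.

Time domain:
Σ|x[n]|² = |3|² + |0|² + |0|² = 9.0000

Frequency domain:
(1/3)Σ|X[k]|² = (1/3)(|3|² + |3|² + |3|²) = (1/3)·27.0000 = 9.0000

Both sides agree, confirming Parseval's theorem.

Σ|x[n]|² = (1/N)Σ|X[k]|² = 9.0000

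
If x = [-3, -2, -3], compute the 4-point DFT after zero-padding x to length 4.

Original 3-point DFT: [-8, -0.5000-0.8660i, -0.5000+0.8660i]
Zero-padded 4-point DFT provides frequency interpolation.

DFT_4([x, 0, ...]) = [-8, 2i, -4, -2i]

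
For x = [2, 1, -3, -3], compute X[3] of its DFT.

X[3] = Σ(n=0 to 3) x[n] · ω_4^(3n) where ω_4 = e^(-2πi/4)
= (2)·ω_4^0 + (1)·ω_4^3 + (-3)·ω_4^6 + (-3)·ω_4^9

X[3] = 5+4i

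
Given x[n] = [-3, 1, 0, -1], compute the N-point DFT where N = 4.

X[k] = Σ(n=0 to 3) x[n] · ω_4^(nk)
where ω_4 = e^(-2πi/4)

Computing each X[k]:
X[0] = -3
X[1] = -3-2i
X[2] = -3
X[3] = -3+2i

X = [-3, -3-2i, -3, -3+2i]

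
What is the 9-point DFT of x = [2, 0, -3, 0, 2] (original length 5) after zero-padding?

Original 5-point DFT: [1, 5.0451+3.6655i, -0.5451-1.6776i, -0.5451+1.6776i, 5.0451-3.6655i]
Zero-padded 9-point DFT provides frequency interpolation.

DFT_9([x, 0, ...]) = [1, -0.4003+2.2704i, 6.3512+2.3116i, 2.5000-4.3301i, 0.0492+0.0413i, 0.0492-0.0413i, 2.5000+4.3301i, 6.3512-2.3116i, -0.4003-2.2704i]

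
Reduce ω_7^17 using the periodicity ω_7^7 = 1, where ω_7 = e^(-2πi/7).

Since ω_7^7 = 1, powers reduce modulo 7.
17 mod 7 = 3
So ω_7^17 = ω_7^3 = e^(-2πi·3/7)

ω_7^17 = ω_7^3 = -0.9010-0.4339i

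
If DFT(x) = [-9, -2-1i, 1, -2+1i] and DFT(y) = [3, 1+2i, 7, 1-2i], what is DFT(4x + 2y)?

By linearity: DFT(4x + 2y) = 4·DFT(x) + 2·DFT(y)
= 4·[-9, -2-1i, 1, -2+1i] + 2·[3, 1+2i, 7, 1-2i]

Computing element-wise:
Z[0] = 4·(-9) + 2·(3) = -30
Z[1] = 4·(-2-1i) + 2·(1+2i) = -6
Z[2] = 4·(1) + 2·(7) = 18
Z[3] = 4·(-2+1i) + 2·(1-2i) = -6

DFT(4x + 2y) = 4·X + 2·Y = [-30, -6, 18, -6]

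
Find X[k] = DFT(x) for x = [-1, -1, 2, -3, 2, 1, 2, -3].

X[k] = Σ(n=0 to 7) x[n] · ω_8^(nk)
where ω_8 = e^(-2πi/8)

Computing each X[k]:
X[0] = -1
X[1] = -4.4142+1.4142i
X[2] = -3-6i
X[3] = -1.5858+1.4142i
X[4] = 11
X[5] = -1.5858-1.4142i
X[6] = -3+6i
X[7] = -4.4142-1.4142i

X = [-1, -4.4142+1.4142i, -3-6i, -1.5858+1.4142i, 11, -1.5858-1.4142i, -3+6i, -4.4142-1.4142i]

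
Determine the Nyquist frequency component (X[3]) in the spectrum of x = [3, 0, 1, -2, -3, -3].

X[3] = Σ(n=0 to 5) x[n] · ω_6^(3n) where ω_6 = e^(-2πi/6)
= (3)·ω_6^0 + (0)·ω_6^3 + (1)·ω_6^6 + (-2)·ω_6^9 + (-3)·ω_6^12 + (-3)·ω_6^15

X[3] = 6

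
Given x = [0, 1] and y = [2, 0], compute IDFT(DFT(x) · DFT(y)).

(x ⊛ y)[n] = Σ(m=0 to 1) x[m] · y[(n-m) mod 2]

Computing each output sample:
(x ⊛ y)[0] = 0
(x ⊛ y)[1] = 2

x ⊛ y = [0, 2]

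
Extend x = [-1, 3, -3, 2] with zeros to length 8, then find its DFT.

Original 4-point DFT: [1, 2-1i, -9, 2+1i]
Zero-padded 8-point DFT provides frequency interpolation.

DFT_8([x, 0, ...]) = [1, -0.2929-0.5355i, 2-1i, -1.7071-6.5355i, -9, -1.7071+6.5355i, 2+1i, -0.2929+0.5355i]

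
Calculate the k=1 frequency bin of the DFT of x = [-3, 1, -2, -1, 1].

X[1] = Σ(n=0 to 4) x[n] · ω_5^(1n) where ω_5 = e^(-2πi/5)
= (-3)·ω_5^0 + (1)·ω_5^1 + (-2)·ω_5^2 + (-1)·ω_5^3 + (1)·ω_5^4

X[1] = 0.0451+0.5878i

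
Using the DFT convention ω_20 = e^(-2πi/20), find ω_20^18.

ω_20^18 = e^(-2πi·18/20)
= cos(-2π·18/20) + i·sin(-2π·18/20)
= cos(-36π/20) + i·sin(-36π/20)

ω_20^18 = cos(-36π/20) + i·sin(-36π/20) = 0.8090+0.5878i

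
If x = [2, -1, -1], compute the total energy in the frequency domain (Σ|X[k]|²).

Parseval: Σ|x[n]|² = (1/N)Σ|X[k]|², so Σ|X[k]|² = N·Σ|x[n]|² = 3·6.0000

Σ|X[k]|² = N·Σ|x[n]|² = 3·6.0000 = 18.0000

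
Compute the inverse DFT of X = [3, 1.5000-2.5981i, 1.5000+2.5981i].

x[n] = (1/3) Σ(k=0 to 2) X[k] · e^(2πikn/3)

Computing each x[n]:
x[0] = 2
x[1] = 2
x[2] = -1

x = [2, 2, -1]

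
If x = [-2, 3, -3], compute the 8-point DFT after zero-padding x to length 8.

Original 3-point DFT: [-2, -2.0000-5.1962i, -2.0000+5.1962i]
Zero-padded 8-point DFT provides frequency interpolation.

DFT_8([x, 0, ...]) = [-2, 0.1213+0.8787i, 1-3i, -4.1213-5.1213i, -8, -4.1213+5.1213i, 1+3i, 0.1213-0.8787i]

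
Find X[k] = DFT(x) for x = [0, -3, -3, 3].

X[k] = Σ(n=0 to 3) x[n] · ω_4^(nk)
where ω_4 = e^(-2πi/4)

Computing each X[k]:
X[0] = -3
X[1] = 3+6i
X[2] = -3
X[3] = 3-6i

X = [-3, 3+6i, -3, 3-6i]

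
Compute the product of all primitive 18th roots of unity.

The primitive 18th roots of unity are ω_18^k for k coprime to 18: k ∈ {1, 5, 7, 11, 13, 17}
Their product equals the constant term of the cyclotomic polynomial Φ_18(x) up to sign.
For n ≥ 3, the product of all primitive nth roots of unity is 1. (For n=1 it is 1; for n=2 it is -1.)

1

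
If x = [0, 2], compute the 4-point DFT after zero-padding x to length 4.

Original 2-point DFT: [2, -2]
Zero-padded 4-point DFT provides frequency interpolation.

DFT_4([x, 0, ...]) = [2, -2i, -2, 2i]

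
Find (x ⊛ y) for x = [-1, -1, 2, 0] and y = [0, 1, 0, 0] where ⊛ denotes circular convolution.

(x ⊛ y)[n] = Σ(m=0 to 3) x[m] · y[(n-m) mod 4]

Computing each output sample:
(x ⊛ y)[0] = 0
(x ⊛ y)[1] = -1
(x ⊛ y)[2] = -1
(x ⊛ y)[3] = 2

x ⊛ y = [0, -1, -1, 2]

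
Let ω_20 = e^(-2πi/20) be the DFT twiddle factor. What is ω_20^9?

ω_20^9 = e^(-2πi·9/20)
= cos(-2π·9/20) + i·sin(-2π·9/20)
= cos(-18π/20) + i·sin(-18π/20)

ω_20^9 = cos(-18π/20) + i·sin(-18π/20) = -0.9511-0.3090i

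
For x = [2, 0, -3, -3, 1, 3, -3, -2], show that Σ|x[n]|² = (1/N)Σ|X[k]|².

Time domain:
Σ|x[n]|² = |2|² + |0|² + |-3|² + |-3|² + |1|² + |3|² + |-3|² + |-2|² = 45.0000

Frequency domain:
(1/8)Σ|X[k]|² = (1/8)(|-5|² + |-0.4142+2.8284i|² + |9-8i|² + |2.4142+2.8284i|² + |-1|² + |2.4142-2.8284i|² + |9+8i|² + |-0.4142-2.8284i|²) = (1/8)·360.0000 = 45.0000

Both sides agree, confirming Parseval's theorem.

Σ|x[n]|² = (1/N)Σ|X[k]|² = 45.0000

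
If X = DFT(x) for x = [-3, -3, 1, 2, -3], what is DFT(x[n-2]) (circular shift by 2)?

Time shift by 2: X_shifted[k] = ω_5^(2k) · X[k]
Shifted x = [2, -3, -3, -3, 1]

DFT(x[n-2]) = [-6, 6.2361+3.8042i, 1.7639+2.3511i, 1.7639-2.3511i, 6.2361-3.8042i]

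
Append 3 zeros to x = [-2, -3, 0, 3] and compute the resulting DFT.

Original 4-point DFT: [-2, -2+6i, -2, -2-6i]
Zero-padded 7-point DFT provides frequency interpolation.

DFT_7([x, 0, ...]) = [-2, -6.5734+1.0438i, 0.5380+5.2703i, 0.0353-1.6231i, 0.0353+1.6231i, 0.5380-5.2703i, -6.5734-1.0438i]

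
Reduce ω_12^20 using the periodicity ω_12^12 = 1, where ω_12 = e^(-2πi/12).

Since ω_12^12 = 1, powers reduce modulo 12.
20 mod 12 = 8
So ω_12^20 = ω_12^8 = e^(-2πi·8/12)

ω_12^20 = ω_12^8 = -0.5000+0.8660i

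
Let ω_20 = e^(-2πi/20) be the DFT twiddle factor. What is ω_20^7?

ω_20^7 = e^(-2πi·7/20)
= cos(-2π·7/20) + i·sin(-2π·7/20)
= cos(-14π/20) + i·sin(-14π/20)

ω_20^7 = cos(-14π/20) + i·sin(-14π/20) = -0.5878-0.8090i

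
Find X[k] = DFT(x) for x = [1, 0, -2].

X[k] = Σ(n=0 to 2) x[n] · ω_3^(nk)
where ω_3 = e^(-2πi/3)

Computing each X[k]:
X[0] = -1
X[1] = 2.0000-1.7321i
X[2] = 2.0000+1.7321i

X = [-1, 2.0000-1.7321i, 2.0000+1.7321i]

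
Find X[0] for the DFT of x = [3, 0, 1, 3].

X[0] = Σ(n=0 to 3) x[n] · ω_4^0 = Σ x[n]
= (3) + (0) + (1) + (3)

X[0] = 7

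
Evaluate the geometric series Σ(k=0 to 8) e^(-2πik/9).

Sum of all nth roots of unity equals 0 for n > 1 (geometric series with r ≠ 1).

0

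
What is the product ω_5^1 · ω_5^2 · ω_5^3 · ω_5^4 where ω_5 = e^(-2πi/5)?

The primitive 5th roots of unity are ω_5^k for k coprime to 5: k ∈ {1, 2, 3, 4}
Their product equals the constant term of the cyclotomic polynomial Φ_5(x) up to sign.
For n ≥ 3, the product of all primitive nth roots of unity is 1. (For n=1 it is 1; for n=2 it is -1.)

1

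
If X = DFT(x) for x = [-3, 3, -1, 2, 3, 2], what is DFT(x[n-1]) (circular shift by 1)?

Time shift by 1: X_shifted[k] = ω_6^(1k) · X[k]
Shifted x = [2, -3, 3, -1, 2, 3]

DFT(x[n-1]) = [6, 0.5000+4.3301i, -1.5000+6.0622i, 8, -1.5000-6.0622i, 0.5000-4.3301i]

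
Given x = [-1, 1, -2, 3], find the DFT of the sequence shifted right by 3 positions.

Time shift by 3: X_shifted[k] = ω_4^(3k) · X[k]
Shifted x = [1, -2, 3, -1]

DFT(x[n-3]) = [1, -2+1i, 7, -2-1i]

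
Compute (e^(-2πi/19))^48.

Since ω_19^19 = 1, powers reduce modulo 19.
48 mod 19 = 10
So ω_19^48 = ω_19^10 = e^(-2πi·10/19)

ω_19^48 = ω_19^10 = -0.9864+0.1646i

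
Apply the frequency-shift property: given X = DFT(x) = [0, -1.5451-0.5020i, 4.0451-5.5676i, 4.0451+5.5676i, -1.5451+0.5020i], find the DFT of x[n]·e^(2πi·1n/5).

Modulation property: DFT(ω_5^(-1n)·x[n]) = X[(k-1) mod 5], so circularly shift X by 1 positions.

X[k-1] = [-1.5451+0.5020i, 0, -1.5451-0.5020i, 4.0451-5.5676i, 4.0451+5.5676i]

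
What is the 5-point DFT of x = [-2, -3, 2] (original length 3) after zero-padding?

Original 3-point DFT: [-3, -1.5000+4.3301i, -1.5000-4.3301i]
Zero-padded 5-point DFT provides frequency interpolation.

DFT_5([x, 0, ...]) = [-3, -4.5451+1.6776i, 1.0451+3.6655i, 1.0451-3.6655i, -4.5451-1.6776i]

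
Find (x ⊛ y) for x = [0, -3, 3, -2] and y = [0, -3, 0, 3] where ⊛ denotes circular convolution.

(x ⊛ y)[n] = Σ(m=0 to 3) x[m] · y[(n-m) mod 4]

Computing each output sample:
(x ⊛ y)[0] = -3
(x ⊛ y)[1] = 9
(x ⊛ y)[2] = 3
(x ⊛ y)[3] = -9

x ⊛ y = [-3, 9, 3, -9]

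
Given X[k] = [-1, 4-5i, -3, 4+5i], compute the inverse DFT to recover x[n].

x[n] = (1/4) Σ(k=0 to 3) X[k] · e^(2πikn/4)

Computing each x[n]:
x[0] = 1
x[1] = 3
x[2] = -3
x[3] = -2

x = [1, 3, -3, -2]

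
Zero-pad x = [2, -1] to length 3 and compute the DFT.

Original 2-point DFT: [1, 3]
Zero-padded 3-point DFT provides frequency interpolation.

DFT_3([x, 0, ...]) = [1, 2.5000+0.8660i, 2.5000-0.8660i]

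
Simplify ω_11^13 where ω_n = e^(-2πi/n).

Since ω_11^11 = 1, powers reduce modulo 11.
13 mod 11 = 2
So ω_11^13 = ω_11^2 = e^(-2πi·2/11)

ω_11^13 = ω_11^2 = 0.4154-0.9096i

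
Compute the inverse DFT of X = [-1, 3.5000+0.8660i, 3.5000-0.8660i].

x[n] = (1/3) Σ(k=0 to 2) X[k] · e^(2πikn/3)

Computing each x[n]:
x[0] = 2
x[1] = -2
x[2] = -1

x = [2, -2, -1]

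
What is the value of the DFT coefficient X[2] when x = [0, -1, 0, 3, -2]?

X[2] = Σ(n=0 to 4) x[n] · ω_5^(2n) where ω_5 = e^(-2πi/5)
= (0)·ω_5^0 + (-1)·ω_5^2 + (0)·ω_5^4 + (3)·ω_5^6 + (-2)·ω_5^8

X[2] = 3.3541-3.4410i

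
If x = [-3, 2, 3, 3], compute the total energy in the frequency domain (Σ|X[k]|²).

Parseval: Σ|x[n]|² = (1/N)Σ|X[k]|², so Σ|X[k]|² = N·Σ|x[n]|² = 4·31.0000

Σ|X[k]|² = N·Σ|x[n]|² = 4·31.0000 = 124.0000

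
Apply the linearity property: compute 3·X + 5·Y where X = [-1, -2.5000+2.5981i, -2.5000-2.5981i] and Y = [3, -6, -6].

By linearity: DFT(3x + 5y) = 3·DFT(x) + 5·DFT(y)
= 3·[-1, -2.5000+2.5981i, -2.5000-2.5981i] + 5·[3, -6, -6]

Computing element-wise:
Z[0] = 3·(-1) + 5·(3) = 12
Z[1] = 3·(-2.5000+2.5981i) + 5·(-6) = -37.5000+7.7943i
Z[2] = 3·(-2.5000-2.5981i) + 5·(-6) = -37.5000-7.7943i

DFT(3x + 5y) = 3·X + 5·Y = [12, -37.5000+7.7943i, -37.5000-7.7943i]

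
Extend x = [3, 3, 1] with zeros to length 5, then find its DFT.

Original 3-point DFT: [7, 1.0000-1.7321i, 1.0000+1.7321i]
Zero-padded 5-point DFT provides frequency interpolation.

DFT_5([x, 0, ...]) = [7, 3.1180-3.4410i, 0.8820-0.8123i, 0.8820+0.8123i, 3.1180+3.4410i]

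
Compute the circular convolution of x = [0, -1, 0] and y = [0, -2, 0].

(x ⊛ y)[n] = Σ(m=0 to 2) x[m] · y[(n-m) mod 3]

Computing each output sample:
(x ⊛ y)[0] = 0
(x ⊛ y)[1] = 0
(x ⊛ y)[2] = 2

x ⊛ y = [0, 0, 2]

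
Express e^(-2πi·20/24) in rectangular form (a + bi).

ω_24^20 = e^(-2πi·20/24)
= cos(-2π·20/24) + i·sin(-2π·20/24)
= cos(-40π/24) + i·sin(-40π/24)

ω_24^20 = cos(-40π/24) + i·sin(-40π/24) = 0.5000+0.8660i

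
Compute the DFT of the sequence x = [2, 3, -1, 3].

X[k] = Σ(n=0 to 3) x[n] · ω_4^(nk)
where ω_4 = e^(-2πi/4)

Computing each X[k]:
X[0] = 7
X[1] = 3
X[2] = -5
X[3] = 3

X = [7, 3, -5, 3]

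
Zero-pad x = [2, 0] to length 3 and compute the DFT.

Original 2-point DFT: [2, 2]
Zero-padded 3-point DFT provides frequency interpolation.

DFT_3([x, 0, ...]) = [2, 2, 2]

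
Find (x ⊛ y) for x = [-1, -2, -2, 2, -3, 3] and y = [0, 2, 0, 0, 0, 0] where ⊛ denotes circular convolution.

(x ⊛ y)[n] = Σ(m=0 to 5) x[m] · y[(n-m) mod 6]

Computing each output sample:
(x ⊛ y)[0] = 6
(x ⊛ y)[1] = -2
(x ⊛ y)[2] = -4
(x ⊛ y)[3] = -4
(x ⊛ y)[4] = 4
(x ⊛ y)[5] = -6

x ⊛ y = [6, -2, -4, -4, 4, -6]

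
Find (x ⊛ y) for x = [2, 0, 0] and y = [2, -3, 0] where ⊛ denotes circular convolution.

(x ⊛ y)[n] = Σ(m=0 to 2) x[m] · y[(n-m) mod 3]

Computing each output sample:
(x ⊛ y)[0] = 4
(x ⊛ y)[1] = -6
(x ⊛ y)[2] = 0

x ⊛ y = [4, -6, 0]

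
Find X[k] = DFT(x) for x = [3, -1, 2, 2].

X[k] = Σ(n=0 to 3) x[n] · ω_4^(nk)
where ω_4 = e^(-2πi/4)

Computing each X[k]:
X[0] = 6
X[1] = 1+3i
X[2] = 4
X[3] = 1-3i

X = [6, 1+3i, 4, 1-3i]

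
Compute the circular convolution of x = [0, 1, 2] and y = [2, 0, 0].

(x ⊛ y)[n] = Σ(m=0 to 2) x[m] · y[(n-m) mod 3]

Computing each output sample:
(x ⊛ y)[0] = 0
(x ⊛ y)[1] = 2
(x ⊛ y)[2] = 4

x ⊛ y = [0, 2, 4]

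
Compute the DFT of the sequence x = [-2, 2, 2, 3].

X[k] = Σ(n=0 to 3) x[n] · ω_4^(nk)
where ω_4 = e^(-2πi/4)

Computing each X[k]:
X[0] = 5
X[1] = -4+1i
X[2] = -5
X[3] = -4-1i

X = [5, -4+1i, -5, -4-1i]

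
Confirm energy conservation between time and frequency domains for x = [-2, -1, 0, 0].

Time domain:
Σ|x[n]|² = |-2|² + |-1|² + |0|² + |0|² = 5.0000

Frequency domain:
(1/4)Σ|X[k]|² = (1/4)(|-3|² + |-2+1i|² + |-1|² + |-2-1i|²) = (1/4)·20.0000 = 5.0000

Both sides agree, confirming Parseval's theorem.

Σ|x[n]|² = (1/N)Σ|X[k]|² = 5.0000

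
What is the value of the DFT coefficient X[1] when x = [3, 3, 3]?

X[1] = Σ(n=0 to 2) x[n] · ω_3^(1n) where ω_3 = e^(-2πi/3)
= (3)·ω_3^0 + (3)·ω_3^1 + (3)·ω_3^2

X[1] = 0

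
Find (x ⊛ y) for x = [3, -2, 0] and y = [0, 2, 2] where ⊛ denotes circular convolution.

(x ⊛ y)[n] = Σ(m=0 to 2) x[m] · y[(n-m) mod 3]

Computing each output sample:
(x ⊛ y)[0] = -4
(x ⊛ y)[1] = 6
(x ⊛ y)[2] = 2

x ⊛ y = [-4, 6, 2]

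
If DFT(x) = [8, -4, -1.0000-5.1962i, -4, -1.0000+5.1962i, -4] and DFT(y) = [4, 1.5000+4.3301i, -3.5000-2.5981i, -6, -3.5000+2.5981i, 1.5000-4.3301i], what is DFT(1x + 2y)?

By linearity: DFT(1x + 2y) = 1·DFT(x) + 2·DFT(y)
= 1·[8, -4, -1.0000-5.1962i, -4, -1.0000+5.1962i, -4] + 2·[4, 1.5000+4.3301i, -3.5000-2.5981i, -6, -3.5000+2.5981i, 1.5000-4.3301i]

Computing element-wise:
Z[0] = 1·(8) + 2·(4) = 16
Z[1] = 1·(-4) + 2·(1.5000+4.3301i) = -1.0000+8.6602i
Z[2] = 1·(-1.0000-5.1962i) + 2·(-3.5000-2.5981i) = -8.0000-10.3924i
Z[3] = 1·(-4) + 2·(-6) = -16
Z[4] = 1·(-1.0000+5.1962i) + 2·(-3.5000+2.5981i) = -8.0000+10.3924i
Z[5] = 1·(-4) + 2·(1.5000-4.3301i) = -1.0000-8.6602i

DFT(1x + 2y) = 1·X + 2·Y = [16, -1.0000+8.6602i, -8.0000-10.3924i, -16, -8.0000+10.3924i, -1.0000-8.6602i]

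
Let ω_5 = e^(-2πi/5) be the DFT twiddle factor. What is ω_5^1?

ω_5^1 = e^(-2πi·1/5)
= cos(-2π·1/5) + i·sin(-2π·1/5)
= cos(-2π/5) + i·sin(-2π/5)

ω_5^1 = cos(-2π/5) + i·sin(-2π/5) = 0.3090-0.9511i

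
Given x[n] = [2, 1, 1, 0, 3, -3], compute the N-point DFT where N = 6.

X[k] = Σ(n=0 to 5) x[n] · ω_6^(nk)
where ω_6 = e^(-2πi/6)

Computing each X[k]:
X[0] = 4
X[1] = -1.0000-1.7321i
X[2] = 1.0000-5.1962i
X[3] = 8
X[4] = 1.0000+5.1962i
X[5] = -1.0000+1.7321i

X = [4, -1.0000-1.7321i, 1.0000-5.1962i, 8, 1.0000+5.1962i, -1.0000+1.7321i]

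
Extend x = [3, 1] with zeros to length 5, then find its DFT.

Original 2-point DFT: [4, 2]
Zero-padded 5-point DFT provides frequency interpolation.

DFT_5([x, 0, ...]) = [4, 3.3090-0.9511i, 2.1910-0.5878i, 2.1910+0.5878i, 3.3090+0.9511i]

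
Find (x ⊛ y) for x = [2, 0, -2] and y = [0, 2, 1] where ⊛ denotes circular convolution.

(x ⊛ y)[n] = Σ(m=0 to 2) x[m] · y[(n-m) mod 3]

Computing each output sample:
(x ⊛ y)[0] = -4
(x ⊛ y)[1] = 2
(x ⊛ y)[2] = 2

x ⊛ y = [-4, 2, 2]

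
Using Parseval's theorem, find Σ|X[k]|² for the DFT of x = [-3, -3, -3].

Parseval: Σ|x[n]|² = (1/N)Σ|X[k]|², so Σ|X[k]|² = N·Σ|x[n]|² = 3·27.0000

Σ|X[k]|² = N·Σ|x[n]|² = 3·27.0000 = 81.0000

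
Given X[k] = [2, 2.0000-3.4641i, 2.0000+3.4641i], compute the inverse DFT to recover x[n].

x[n] = (1/3) Σ(k=0 to 2) X[k] · e^(2πikn/3)

Computing each x[n]:
x[0] = 2
x[1] = 2
x[2] = -2

x = [2, 2, -2]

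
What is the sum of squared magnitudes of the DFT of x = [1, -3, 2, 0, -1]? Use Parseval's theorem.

Parseval: Σ|x[n]|² = (1/N)Σ|X[k]|², so Σ|X[k]|² = N·Σ|x[n]|² = 5·15.0000

Σ|X[k]|² = N·Σ|x[n]|² = 5·15.0000 = 75.0000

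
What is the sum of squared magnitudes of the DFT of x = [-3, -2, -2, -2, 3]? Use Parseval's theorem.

Parseval: Σ|x[n]|² = (1/N)Σ|X[k]|², so Σ|X[k]|² = N·Σ|x[n]|² = 5·30.0000

Σ|X[k]|² = N·Σ|x[n]|² = 5·30.0000 = 150.0000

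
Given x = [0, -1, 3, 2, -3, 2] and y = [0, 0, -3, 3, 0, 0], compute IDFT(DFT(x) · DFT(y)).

(x ⊛ y)[n] = Σ(m=0 to 5) x[m] · y[(n-m) mod 6]

Computing each output sample:
(x ⊛ y)[0] = 15
(x ⊛ y)[1] = -15
(x ⊛ y)[2] = 6
(x ⊛ y)[3] = 3
(x ⊛ y)[4] = -12
(x ⊛ y)[5] = 3

x ⊛ y = [15, -15, 6, 3, -12, 3]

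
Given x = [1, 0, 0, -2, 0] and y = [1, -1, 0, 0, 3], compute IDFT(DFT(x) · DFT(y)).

(x ⊛ y)[n] = Σ(m=0 to 4) x[m] · y[(n-m) mod 5]

Computing each output sample:
(x ⊛ y)[0] = 1
(x ⊛ y)[1] = -1
(x ⊛ y)[2] = -6
(x ⊛ y)[3] = -2
(x ⊛ y)[4] = 5

x ⊛ y = [1, -1, -6, -2, 5]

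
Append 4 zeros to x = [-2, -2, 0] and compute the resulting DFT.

Original 3-point DFT: [-4, -1.0000+1.7321i, -1.0000-1.7321i]
Zero-padded 7-point DFT provides frequency interpolation.

DFT_7([x, 0, ...]) = [-4, -3.2470+1.5637i, -1.5550+1.9499i, -0.1981+0.8678i, -0.1981-0.8678i, -1.5550-1.9499i, -3.2470-1.5637i]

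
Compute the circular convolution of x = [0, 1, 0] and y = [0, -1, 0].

(x ⊛ y)[n] = Σ(m=0 to 2) x[m] · y[(n-m) mod 3]

Computing each output sample:
(x ⊛ y)[0] = 0
(x ⊛ y)[1] = 0
(x ⊛ y)[2] = -1

x ⊛ y = [0, 0, -1]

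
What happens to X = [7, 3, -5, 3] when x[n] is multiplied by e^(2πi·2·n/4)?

Modulation property: DFT(ω_4^(-2n)·x[n]) = X[(k-2) mod 4], so circularly shift X by 2 positions.

X[k-2] = [-5, 3, 7, 3]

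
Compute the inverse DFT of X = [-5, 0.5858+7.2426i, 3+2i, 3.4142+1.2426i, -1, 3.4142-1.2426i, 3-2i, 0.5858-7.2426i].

x[n] = (1/8) Σ(k=0 to 7) X[k] · e^(2πikn/8)

Computing each x[n]:
x[0] = 1
x[1] = -3
x[2] = -3
x[3] = -1
x[4] = -1
x[5] = 1
x[6] = 0
x[7] = 1

x = [1, -3, -3, -1, -1, 1, 0, 1]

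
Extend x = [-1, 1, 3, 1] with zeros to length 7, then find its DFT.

Original 4-point DFT: [4, -4, 0, -4]
Zero-padded 7-point DFT provides frequency interpolation.

DFT_7([x, 0, ...]) = [4, -1.9450-4.1405i, -3.3019+1.1086i, -0.2530+0.9367i, -0.2530-0.9367i, -3.3019-1.1086i, -1.9450+4.1405i]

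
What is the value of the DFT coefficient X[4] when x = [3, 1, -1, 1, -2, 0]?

X[4] = Σ(n=0 to 5) x[n] · ω_6^(4n) where ω_6 = e^(-2πi/6)
= (3)·ω_6^0 + (1)·ω_6^4 + (-1)·ω_6^8 + (1)·ω_6^12 + (-2)·ω_6^16 + (0)·ω_6^20

X[4] = 5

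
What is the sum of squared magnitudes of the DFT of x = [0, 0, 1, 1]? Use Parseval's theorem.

Parseval: Σ|x[n]|² = (1/N)Σ|X[k]|², so Σ|X[k]|² = N·Σ|x[n]|² = 4·2.0000

Σ|X[k]|² = N·Σ|x[n]|² = 4·2.0000 = 8.0000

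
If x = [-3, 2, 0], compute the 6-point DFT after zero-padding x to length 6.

Original 3-point DFT: [-1, -4.0000-1.7321i, -4.0000+1.7321i]
Zero-padded 6-point DFT provides frequency interpolation.

DFT_6([x, 0, ...]) = [-1, -2.0000-1.7321i, -4.0000-1.7321i, -5, -4.0000+1.7321i, -2.0000+1.7321i]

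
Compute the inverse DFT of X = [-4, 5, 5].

x[n] = (1/3) Σ(k=0 to 2) X[k] · e^(2πikn/3)

Computing each x[n]:
x[0] = 2
x[1] = -3
x[2] = -3

x = [2, -3, -3]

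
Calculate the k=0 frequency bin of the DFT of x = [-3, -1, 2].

X[0] = Σ(n=0 to 2) x[n] · ω_3^0 = Σ x[n]
= (-3) + (-1) + (2)

X[0] = -2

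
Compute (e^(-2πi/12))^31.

Since ω_12^12 = 1, powers reduce modulo 12.
31 mod 12 = 7
So ω_12^31 = ω_12^7 = e^(-2πi·7/12)

ω_12^31 = ω_12^7 = -0.8660+0.5000i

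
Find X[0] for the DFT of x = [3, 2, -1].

X[0] = Σ(n=0 to 2) x[n] · ω_3^0 = Σ x[n]
= (3) + (2) + (-1)

X[0] = 4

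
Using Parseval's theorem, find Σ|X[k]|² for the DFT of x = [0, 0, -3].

Parseval: Σ|x[n]|² = (1/N)Σ|X[k]|², so Σ|X[k]|² = N·Σ|x[n]|² = 3·9.0000

Σ|X[k]|² = N·Σ|x[n]|² = 3·9.0000 = 27.0000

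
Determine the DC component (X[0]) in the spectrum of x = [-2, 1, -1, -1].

X[0] = Σ(n=0 to 3) x[n] · ω_4^0 = Σ x[n]
= (-2) + (1) + (-1) + (-1)

X[0] = -3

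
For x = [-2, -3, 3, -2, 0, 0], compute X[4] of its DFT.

X[4] = Σ(n=0 to 5) x[n] · ω_6^(4n) where ω_6 = e^(-2πi/6)
= (-2)·ω_6^0 + (-3)·ω_6^4 + (3)·ω_6^8 + (-2)·ω_6^12 + (0)·ω_6^16 + (0)·ω_6^20

X[4] = -4.0000-5.1962i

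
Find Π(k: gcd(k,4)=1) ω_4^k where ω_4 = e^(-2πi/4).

The primitive 4th roots of unity are ω_4^k for k coprime to 4: k ∈ {1, 3}
Their product equals the constant term of the cyclotomic polynomial Φ_4(x) up to sign.
For n ≥ 3, the product of all primitive nth roots of unity is 1. (For n=1 it is 1; for n=2 it is -1.)

1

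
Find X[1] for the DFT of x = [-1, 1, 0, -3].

X[1] = Σ(n=0 to 3) x[n] · ω_4^(1n) where ω_4 = e^(-2πi/4)
= (-1)·ω_4^0 + (1)·ω_4^1 + (0)·ω_4^2 + (-3)·ω_4^3

X[1] = -1-4i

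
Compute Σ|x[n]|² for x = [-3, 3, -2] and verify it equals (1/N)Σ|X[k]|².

Time domain:
Σ|x[n]|² = |-3|² + |3|² + |-2|² = 22.0000

Frequency domain:
(1/3)Σ|X[k]|² = (1/3)(|-2|² + |-3.5000-4.3301i|² + |-3.5000+4.3301i|²) = (1/3)·66.0000 = 22.0000

Both sides agree, confirming Parseval's theorem.

Σ|x[n]|² = (1/N)Σ|X[k]|² = 22.0000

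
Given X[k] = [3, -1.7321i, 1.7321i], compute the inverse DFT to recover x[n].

x[n] = (1/3) Σ(k=0 to 2) X[k] · e^(2πikn/3)

Computing each x[n]:
x[0] = 1
x[1] = 2
x[2] = 0

x = [1, 2, 0]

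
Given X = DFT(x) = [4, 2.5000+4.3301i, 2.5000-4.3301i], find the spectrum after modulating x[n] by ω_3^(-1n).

Modulation property: DFT(ω_3^(-1n)·x[n]) = X[(k-1) mod 3], so circularly shift X by 1 positions.

X[k-1] = [2.5000-4.3301i, 4, 2.5000+4.3301i]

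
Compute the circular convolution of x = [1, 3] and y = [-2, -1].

(x ⊛ y)[n] = Σ(m=0 to 1) x[m] · y[(n-m) mod 2]

Computing each output sample:
(x ⊛ y)[0] = -5
(x ⊛ y)[1] = -7

x ⊛ y = [-5, -7]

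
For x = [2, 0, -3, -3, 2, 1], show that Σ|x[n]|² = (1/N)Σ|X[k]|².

Time domain:
Σ|x[n]|² = |2|² + |0|² + |-3|² + |-3|² + |2|² + |1|² = 27.0000

Frequency domain:
(1/6)Σ|X[k]|² = (1/6)(|-1|² + |6.0000+5.1962i|² + |-1.0000-3.4641i|² + |3|² + |-1.0000+3.4641i|² + |6.0000-5.1962i|²) = (1/6)·162.0000 = 27.0000

Both sides agree, confirming Parseval's theorem.

Σ|x[n]|² = (1/N)Σ|X[k]|² = 27.0000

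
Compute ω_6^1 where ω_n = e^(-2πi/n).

ω_6^1 = e^(-2πi·1/6)
= cos(-2π·1/6) + i·sin(-2π·1/6)
= cos(-2π/6) + i·sin(-2π/6)

ω_6^1 = cos(-2π/6) + i·sin(-2π/6) = 0.5000-0.8660i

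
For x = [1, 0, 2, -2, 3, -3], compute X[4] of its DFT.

X[4] = Σ(n=0 to 5) x[n] · ω_6^(4n) where ω_6 = e^(-2πi/6)
= (1)·ω_6^0 + (0)·ω_6^4 + (2)·ω_6^8 + (-2)·ω_6^12 + (3)·ω_6^16 + (-3)·ω_6^20

X[4] = -2.0000+3.4641i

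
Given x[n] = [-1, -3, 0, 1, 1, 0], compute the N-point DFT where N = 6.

X[k] = Σ(n=0 to 5) x[n] · ω_6^(nk)
where ω_6 = e^(-2πi/6)

Computing each X[k]:
X[0] = -2
X[1] = -4.0000+3.4641i
X[2] = 1.0000+1.7321i
X[3] = 2
X[4] = 1.0000-1.7321i
X[5] = -4.0000-3.4641i

X = [-2, -4.0000+3.4641i, 1.0000+1.7321i, 2, 1.0000-1.7321i, -4.0000-3.4641i]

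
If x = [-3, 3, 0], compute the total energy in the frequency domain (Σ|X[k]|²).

Parseval: Σ|x[n]|² = (1/N)Σ|X[k]|², so Σ|X[k]|² = N·Σ|x[n]|² = 3·18.0000

Σ|X[k]|² = N·Σ|x[n]|² = 3·18.0000 = 54.0000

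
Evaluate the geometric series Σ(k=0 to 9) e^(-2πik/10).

Sum of all nth roots of unity equals 0 for n > 1 (geometric series with r ≠ 1).

0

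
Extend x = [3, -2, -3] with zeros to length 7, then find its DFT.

Original 3-point DFT: [-2, 5.5000-0.8660i, 5.5000+0.8660i]
Zero-padded 7-point DFT provides frequency interpolation.

DFT_7([x, 0, ...]) = [-2, 2.4206+4.4884i, 6.1479+0.6482i, 2.9315-1.4777i, 2.9315+1.4777i, 6.1479-0.6482i, 2.4206-4.4884i]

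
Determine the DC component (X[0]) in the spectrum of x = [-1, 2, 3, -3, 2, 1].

X[0] = Σ(n=0 to 5) x[n] · ω_6^0 = Σ x[n]
= (-1) + (2) + (3) + (-3) + (2) + (1)

X[0] = 4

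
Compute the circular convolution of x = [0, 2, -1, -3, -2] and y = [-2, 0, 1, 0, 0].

(x ⊛ y)[n] = Σ(m=0 to 4) x[m] · y[(n-m) mod 5]

Computing each output sample:
(x ⊛ y)[0] = -3
(x ⊛ y)[1] = -6
(x ⊛ y)[2] = 2
(x ⊛ y)[3] = 8
(x ⊛ y)[4] = 3

x ⊛ y = [-3, -6, 2, 8, 3]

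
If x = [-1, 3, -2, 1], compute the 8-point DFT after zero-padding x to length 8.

Original 4-point DFT: [1, 1-2i, -7, 1+2i]
Zero-padded 8-point DFT provides frequency interpolation.

DFT_8([x, 0, ...]) = [1, 0.4142-0.8284i, 1-2i, -2.4142-4.8284i, -7, -2.4142+4.8284i, 1+2i, 0.4142+0.8284i]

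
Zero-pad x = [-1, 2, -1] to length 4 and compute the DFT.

Original 3-point DFT: [0, -1.5000-2.5981i, -1.5000+2.5981i]
Zero-padded 4-point DFT provides frequency interpolation.

DFT_4([x, 0, ...]) = [0, -2i, -4, 2i]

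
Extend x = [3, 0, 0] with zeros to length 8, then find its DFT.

Original 3-point DFT: [3, 3, 3]
Zero-padded 8-point DFT provides frequency interpolation.

DFT_8([x, 0, ...]) = [3, 3, 3, 3, 3, 3, 3, 3]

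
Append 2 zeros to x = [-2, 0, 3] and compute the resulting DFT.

Original 3-point DFT: [1, -3.5000+2.5981i, -3.5000-2.5981i]
Zero-padded 5-point DFT provides frequency interpolation.

DFT_5([x, 0, ...]) = [1, -4.4271-1.7634i, -1.0729+2.8532i, -1.0729-2.8532i, -4.4271+1.7634i]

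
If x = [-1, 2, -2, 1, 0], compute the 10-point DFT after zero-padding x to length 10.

Original 5-point DFT: [0, 0.4271-0.1388i, -2.9271-4.0287i, -2.9271+4.0287i, 0.4271+0.1388i]
Zero-padded 10-point DFT provides frequency interpolation.

DFT_10([x, 0, ...]) = [0, -0.3090-0.2245i, 0.4271-0.1388i, 0.8090-2.4899i, -2.9271-4.0287i, -6, -2.9271+4.0287i, 0.8090+2.4899i, 0.4271+0.1388i, -0.3090+0.2245i]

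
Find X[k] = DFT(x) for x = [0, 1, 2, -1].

X[k] = Σ(n=0 to 3) x[n] · ω_4^(nk)
where ω_4 = e^(-2πi/4)

Computing each X[k]:
X[0] = 2
X[1] = -2-2i
X[2] = 2
X[3] = -2+2i

X = [2, -2-2i, 2, -2+2i]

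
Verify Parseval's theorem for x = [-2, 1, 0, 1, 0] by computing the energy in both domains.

Time domain:
Σ|x[n]|² = |-2|² + |1|² + |0|² + |1|² + |0|² = 6.0000

Frequency domain:
(1/5)Σ|X[k]|² = (1/5)(|0|² + |-2.5000-0.3633i|² + |-2.5000-1.5388i|² + |-2.5000+1.5388i|² + |-2.5000+0.3633i|²) = (1/5)·30.0000 = 6.0000

Both sides agree, confirming Parseval's theorem.

Σ|x[n]|² = (1/N)Σ|X[k]|² = 6.0000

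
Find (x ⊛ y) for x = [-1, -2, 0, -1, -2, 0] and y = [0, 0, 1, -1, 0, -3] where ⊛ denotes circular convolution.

(x ⊛ y)[n] = Σ(m=0 to 5) x[m] · y[(n-m) mod 6]

Computing each output sample:
(x ⊛ y)[0] = 5
(x ⊛ y)[1] = 2
(x ⊛ y)[2] = 2
(x ⊛ y)[3] = 5
(x ⊛ y)[4] = 2
(x ⊛ y)[5] = 2

x ⊛ y = [5, 2, 2, 5, 2, 2]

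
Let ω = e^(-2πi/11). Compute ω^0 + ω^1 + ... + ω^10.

Sum of all nth roots of unity equals 0 for n > 1 (geometric series with r ≠ 1).

0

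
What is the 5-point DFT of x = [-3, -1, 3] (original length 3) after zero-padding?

Original 3-point DFT: [-1, -4.0000+3.4641i, -4.0000-3.4641i]
Zero-padded 5-point DFT provides frequency interpolation.

DFT_5([x, 0, ...]) = [-1, -5.7361-0.8123i, -1.2639+3.4410i, -1.2639-3.4410i, -5.7361+0.8123i]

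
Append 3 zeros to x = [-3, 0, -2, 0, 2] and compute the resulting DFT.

Original 5-point DFT: [-3, -0.7639+3.0777i, -5.2361-0.7265i, -5.2361+0.7265i, -0.7639-3.0777i]
Zero-padded 8-point DFT provides frequency interpolation.

DFT_8([x, 0, ...]) = [-3, -5+2i, 1, -5-2i, -3, -5+2i, 1, -5-2i]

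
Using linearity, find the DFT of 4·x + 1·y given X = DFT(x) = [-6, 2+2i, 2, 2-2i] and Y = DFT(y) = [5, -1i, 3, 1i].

By linearity: DFT(4x + 1y) = 4·DFT(x) + 1·DFT(y)
= 4·[-6, 2+2i, 2, 2-2i] + 1·[5, -1i, 3, 1i]

Computing element-wise:
Z[0] = 4·(-6) + 1·(5) = -19
Z[1] = 4·(2+2i) + 1·(-1i) = 8+7i
Z[2] = 4·(2) + 1·(3) = 11
Z[3] = 4·(2-2i) + 1·(1i) = 8-7i

DFT(4x + 1y) = 4·X + 1·Y = [-19, 8+7i, 11, 8-7i]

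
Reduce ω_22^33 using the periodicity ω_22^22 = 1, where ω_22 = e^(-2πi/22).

Since ω_22^22 = 1, powers reduce modulo 22.
33 mod 22 = 11
So ω_22^33 = ω_22^11 = e^(-2πi·11/22)

ω_22^33 = ω_22^11 = -1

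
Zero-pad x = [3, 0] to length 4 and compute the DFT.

Original 2-point DFT: [3, 3]
Zero-padded 4-point DFT provides frequency interpolation.

DFT_4([x, 0, ...]) = [3, 3, 3, 3]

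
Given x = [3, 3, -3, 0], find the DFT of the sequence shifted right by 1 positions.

Time shift by 1: X_shifted[k] = ω_4^(1k) · X[k]
Shifted x = [0, 3, 3, -3]

DFT(x[n-1]) = [3, -3-6i, 3, -3+6i]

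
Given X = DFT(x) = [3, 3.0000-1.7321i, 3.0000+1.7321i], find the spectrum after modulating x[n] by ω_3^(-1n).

Modulation property: DFT(ω_3^(-1n)·x[n]) = X[(k-1) mod 3], so circularly shift X by 1 positions.

X[k-1] = [3.0000+1.7321i, 3, 3.0000-1.7321i]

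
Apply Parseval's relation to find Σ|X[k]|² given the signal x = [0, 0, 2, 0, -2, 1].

Parseval: Σ|x[n]|² = (1/N)Σ|X[k]|², so Σ|X[k]|² = N·Σ|x[n]|² = 6·9.0000

Σ|X[k]|² = N·Σ|x[n]|² = 6·9.0000 = 54.0000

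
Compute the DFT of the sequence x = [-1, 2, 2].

X[k] = Σ(n=0 to 2) x[n] · ω_3^(nk)
where ω_3 = e^(-2πi/3)

Computing each X[k]:
X[0] = 3
X[1] = -3
X[2] = -3

X = [3, -3, -3]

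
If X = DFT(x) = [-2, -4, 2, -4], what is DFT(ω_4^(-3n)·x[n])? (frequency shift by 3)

Modulation property: DFT(ω_4^(-3n)·x[n]) = X[(k-3) mod 4], so circularly shift X by 3 positions.

X[k-3] = [-4, 2, -4, -2]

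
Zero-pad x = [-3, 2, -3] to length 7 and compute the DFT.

Original 3-point DFT: [-4, -2.5000-4.3301i, -2.5000+4.3301i]
Zero-padded 7-point DFT provides frequency interpolation.

DFT_7([x, 0, ...]) = [-4, -1.0855+1.3611i, -0.7421-3.2515i, -6.6724-3.2133i, -6.6724+3.2133i, -0.7421+3.2515i, -1.0855-1.3611i]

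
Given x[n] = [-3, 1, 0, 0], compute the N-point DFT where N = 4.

X[k] = Σ(n=0 to 3) x[n] · ω_4^(nk)
where ω_4 = e^(-2πi/4)

Computing each X[k]:
X[0] = -2
X[1] = -3-1i
X[2] = -4
X[3] = -3+1i

X = [-2, -3-1i, -4, -3+1i]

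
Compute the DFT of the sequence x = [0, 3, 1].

X[k] = Σ(n=0 to 2) x[n] · ω_3^(nk)
where ω_3 = e^(-2πi/3)

Computing each X[k]:
X[0] = 4
X[1] = -2.0000-1.7321i
X[2] = -2.0000+1.7321i

X = [4, -2.0000-1.7321i, -2.0000+1.7321i]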